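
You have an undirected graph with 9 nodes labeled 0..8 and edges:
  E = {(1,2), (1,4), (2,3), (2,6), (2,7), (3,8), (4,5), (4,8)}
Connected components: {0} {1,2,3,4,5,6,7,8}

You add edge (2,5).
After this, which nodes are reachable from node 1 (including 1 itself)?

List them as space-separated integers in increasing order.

Before: nodes reachable from 1: {1,2,3,4,5,6,7,8}
Adding (2,5): both endpoints already in same component. Reachability from 1 unchanged.
After: nodes reachable from 1: {1,2,3,4,5,6,7,8}

Answer: 1 2 3 4 5 6 7 8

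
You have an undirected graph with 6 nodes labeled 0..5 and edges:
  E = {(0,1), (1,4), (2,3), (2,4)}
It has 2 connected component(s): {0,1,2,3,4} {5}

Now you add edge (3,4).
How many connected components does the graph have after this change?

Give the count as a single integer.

Initial component count: 2
Add (3,4): endpoints already in same component. Count unchanged: 2.
New component count: 2

Answer: 2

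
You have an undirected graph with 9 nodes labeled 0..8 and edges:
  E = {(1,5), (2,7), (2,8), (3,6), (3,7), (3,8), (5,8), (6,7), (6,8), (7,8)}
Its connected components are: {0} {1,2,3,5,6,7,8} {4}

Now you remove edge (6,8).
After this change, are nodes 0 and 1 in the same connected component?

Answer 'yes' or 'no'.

Answer: no

Derivation:
Initial components: {0} {1,2,3,5,6,7,8} {4}
Removing edge (6,8): not a bridge — component count unchanged at 3.
New components: {0} {1,2,3,5,6,7,8} {4}
Are 0 and 1 in the same component? no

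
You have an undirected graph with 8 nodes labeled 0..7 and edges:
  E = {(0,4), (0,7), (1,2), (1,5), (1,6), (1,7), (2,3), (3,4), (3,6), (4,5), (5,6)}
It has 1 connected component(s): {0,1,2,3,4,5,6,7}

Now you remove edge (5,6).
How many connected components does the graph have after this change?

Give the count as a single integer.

Initial component count: 1
Remove (5,6): not a bridge. Count unchanged: 1.
  After removal, components: {0,1,2,3,4,5,6,7}
New component count: 1

Answer: 1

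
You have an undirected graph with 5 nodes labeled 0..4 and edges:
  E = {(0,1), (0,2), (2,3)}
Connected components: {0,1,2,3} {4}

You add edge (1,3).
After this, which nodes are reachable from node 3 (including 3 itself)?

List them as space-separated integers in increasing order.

Answer: 0 1 2 3

Derivation:
Before: nodes reachable from 3: {0,1,2,3}
Adding (1,3): both endpoints already in same component. Reachability from 3 unchanged.
After: nodes reachable from 3: {0,1,2,3}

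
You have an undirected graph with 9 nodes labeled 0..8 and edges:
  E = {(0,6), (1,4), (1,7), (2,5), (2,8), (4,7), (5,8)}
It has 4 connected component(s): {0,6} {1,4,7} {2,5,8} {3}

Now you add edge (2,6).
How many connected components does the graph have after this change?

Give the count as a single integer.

Initial component count: 4
Add (2,6): merges two components. Count decreases: 4 -> 3.
New component count: 3

Answer: 3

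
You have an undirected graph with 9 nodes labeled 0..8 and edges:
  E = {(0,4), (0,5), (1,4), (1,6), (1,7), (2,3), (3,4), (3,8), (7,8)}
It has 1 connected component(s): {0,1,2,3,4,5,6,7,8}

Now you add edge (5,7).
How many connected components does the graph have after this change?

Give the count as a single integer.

Answer: 1

Derivation:
Initial component count: 1
Add (5,7): endpoints already in same component. Count unchanged: 1.
New component count: 1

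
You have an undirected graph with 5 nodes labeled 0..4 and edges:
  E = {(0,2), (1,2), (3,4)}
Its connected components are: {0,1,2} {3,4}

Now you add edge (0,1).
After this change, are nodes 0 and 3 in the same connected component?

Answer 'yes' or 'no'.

Answer: no

Derivation:
Initial components: {0,1,2} {3,4}
Adding edge (0,1): both already in same component {0,1,2}. No change.
New components: {0,1,2} {3,4}
Are 0 and 3 in the same component? no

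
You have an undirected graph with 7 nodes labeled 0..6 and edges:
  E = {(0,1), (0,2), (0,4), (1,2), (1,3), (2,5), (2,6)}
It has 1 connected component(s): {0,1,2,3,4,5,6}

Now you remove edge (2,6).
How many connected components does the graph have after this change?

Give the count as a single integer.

Initial component count: 1
Remove (2,6): it was a bridge. Count increases: 1 -> 2.
  After removal, components: {0,1,2,3,4,5} {6}
New component count: 2

Answer: 2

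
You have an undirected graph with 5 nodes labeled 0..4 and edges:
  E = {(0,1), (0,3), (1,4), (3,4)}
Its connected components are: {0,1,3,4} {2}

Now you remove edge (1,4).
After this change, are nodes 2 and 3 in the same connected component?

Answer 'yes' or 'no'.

Initial components: {0,1,3,4} {2}
Removing edge (1,4): not a bridge — component count unchanged at 2.
New components: {0,1,3,4} {2}
Are 2 and 3 in the same component? no

Answer: no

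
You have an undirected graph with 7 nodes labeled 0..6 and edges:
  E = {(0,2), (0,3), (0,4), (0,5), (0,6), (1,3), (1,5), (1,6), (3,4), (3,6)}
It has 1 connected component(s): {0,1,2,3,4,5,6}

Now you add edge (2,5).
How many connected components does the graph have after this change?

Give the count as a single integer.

Initial component count: 1
Add (2,5): endpoints already in same component. Count unchanged: 1.
New component count: 1

Answer: 1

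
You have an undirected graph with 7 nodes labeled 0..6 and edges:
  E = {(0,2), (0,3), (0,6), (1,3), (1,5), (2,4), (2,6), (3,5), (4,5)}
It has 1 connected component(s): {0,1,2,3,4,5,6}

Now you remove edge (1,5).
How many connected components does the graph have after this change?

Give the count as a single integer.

Answer: 1

Derivation:
Initial component count: 1
Remove (1,5): not a bridge. Count unchanged: 1.
  After removal, components: {0,1,2,3,4,5,6}
New component count: 1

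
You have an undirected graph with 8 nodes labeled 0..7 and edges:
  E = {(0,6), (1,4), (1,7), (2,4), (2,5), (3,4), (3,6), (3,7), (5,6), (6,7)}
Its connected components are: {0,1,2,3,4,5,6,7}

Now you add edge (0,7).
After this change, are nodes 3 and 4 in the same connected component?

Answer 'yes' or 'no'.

Answer: yes

Derivation:
Initial components: {0,1,2,3,4,5,6,7}
Adding edge (0,7): both already in same component {0,1,2,3,4,5,6,7}. No change.
New components: {0,1,2,3,4,5,6,7}
Are 3 and 4 in the same component? yes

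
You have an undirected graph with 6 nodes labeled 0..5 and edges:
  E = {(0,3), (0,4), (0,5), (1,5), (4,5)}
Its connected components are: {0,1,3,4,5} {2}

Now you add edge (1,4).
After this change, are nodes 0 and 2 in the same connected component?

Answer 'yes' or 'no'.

Initial components: {0,1,3,4,5} {2}
Adding edge (1,4): both already in same component {0,1,3,4,5}. No change.
New components: {0,1,3,4,5} {2}
Are 0 and 2 in the same component? no

Answer: no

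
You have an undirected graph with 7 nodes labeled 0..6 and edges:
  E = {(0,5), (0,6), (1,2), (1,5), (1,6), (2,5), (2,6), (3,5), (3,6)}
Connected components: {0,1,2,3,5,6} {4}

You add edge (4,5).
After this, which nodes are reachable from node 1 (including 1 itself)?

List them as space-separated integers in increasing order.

Answer: 0 1 2 3 4 5 6

Derivation:
Before: nodes reachable from 1: {0,1,2,3,5,6}
Adding (4,5): merges 1's component with another. Reachability grows.
After: nodes reachable from 1: {0,1,2,3,4,5,6}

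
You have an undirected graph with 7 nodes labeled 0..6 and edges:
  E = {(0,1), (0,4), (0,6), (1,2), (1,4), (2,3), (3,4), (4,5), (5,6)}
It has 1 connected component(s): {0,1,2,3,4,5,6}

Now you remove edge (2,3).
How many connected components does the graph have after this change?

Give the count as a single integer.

Initial component count: 1
Remove (2,3): not a bridge. Count unchanged: 1.
  After removal, components: {0,1,2,3,4,5,6}
New component count: 1

Answer: 1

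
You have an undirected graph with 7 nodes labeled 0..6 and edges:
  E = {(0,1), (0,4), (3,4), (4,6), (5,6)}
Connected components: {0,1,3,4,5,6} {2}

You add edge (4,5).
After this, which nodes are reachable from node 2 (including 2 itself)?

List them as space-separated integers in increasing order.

Before: nodes reachable from 2: {2}
Adding (4,5): both endpoints already in same component. Reachability from 2 unchanged.
After: nodes reachable from 2: {2}

Answer: 2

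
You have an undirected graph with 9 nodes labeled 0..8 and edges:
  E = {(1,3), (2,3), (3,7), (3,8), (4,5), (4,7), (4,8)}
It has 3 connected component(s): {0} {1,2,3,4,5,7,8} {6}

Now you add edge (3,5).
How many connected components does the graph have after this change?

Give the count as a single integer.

Initial component count: 3
Add (3,5): endpoints already in same component. Count unchanged: 3.
New component count: 3

Answer: 3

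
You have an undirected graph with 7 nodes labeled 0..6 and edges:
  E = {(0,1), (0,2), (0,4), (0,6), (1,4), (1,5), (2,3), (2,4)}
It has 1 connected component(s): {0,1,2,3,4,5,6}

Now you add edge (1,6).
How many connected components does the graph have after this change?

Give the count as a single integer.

Initial component count: 1
Add (1,6): endpoints already in same component. Count unchanged: 1.
New component count: 1

Answer: 1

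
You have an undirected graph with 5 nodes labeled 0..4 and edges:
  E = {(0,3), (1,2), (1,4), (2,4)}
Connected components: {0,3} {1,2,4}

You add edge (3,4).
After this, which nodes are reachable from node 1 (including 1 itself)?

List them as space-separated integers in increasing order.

Answer: 0 1 2 3 4

Derivation:
Before: nodes reachable from 1: {1,2,4}
Adding (3,4): merges 1's component with another. Reachability grows.
After: nodes reachable from 1: {0,1,2,3,4}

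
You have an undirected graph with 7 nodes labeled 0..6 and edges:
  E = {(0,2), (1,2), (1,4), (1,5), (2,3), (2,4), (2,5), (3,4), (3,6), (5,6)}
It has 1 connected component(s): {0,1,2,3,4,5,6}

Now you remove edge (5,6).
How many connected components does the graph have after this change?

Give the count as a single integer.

Answer: 1

Derivation:
Initial component count: 1
Remove (5,6): not a bridge. Count unchanged: 1.
  After removal, components: {0,1,2,3,4,5,6}
New component count: 1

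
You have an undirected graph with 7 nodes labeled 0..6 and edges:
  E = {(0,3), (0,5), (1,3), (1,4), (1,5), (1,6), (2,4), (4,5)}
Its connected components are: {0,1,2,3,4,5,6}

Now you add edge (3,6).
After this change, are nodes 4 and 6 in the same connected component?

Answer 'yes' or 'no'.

Initial components: {0,1,2,3,4,5,6}
Adding edge (3,6): both already in same component {0,1,2,3,4,5,6}. No change.
New components: {0,1,2,3,4,5,6}
Are 4 and 6 in the same component? yes

Answer: yes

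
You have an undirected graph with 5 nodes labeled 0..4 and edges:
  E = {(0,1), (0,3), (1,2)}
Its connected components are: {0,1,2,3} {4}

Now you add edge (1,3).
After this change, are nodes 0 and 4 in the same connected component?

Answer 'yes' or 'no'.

Answer: no

Derivation:
Initial components: {0,1,2,3} {4}
Adding edge (1,3): both already in same component {0,1,2,3}. No change.
New components: {0,1,2,3} {4}
Are 0 and 4 in the same component? no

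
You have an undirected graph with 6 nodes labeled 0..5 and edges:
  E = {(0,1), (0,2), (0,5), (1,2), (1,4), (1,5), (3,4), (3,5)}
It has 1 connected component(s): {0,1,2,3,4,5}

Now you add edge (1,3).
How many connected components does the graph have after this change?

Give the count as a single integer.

Answer: 1

Derivation:
Initial component count: 1
Add (1,3): endpoints already in same component. Count unchanged: 1.
New component count: 1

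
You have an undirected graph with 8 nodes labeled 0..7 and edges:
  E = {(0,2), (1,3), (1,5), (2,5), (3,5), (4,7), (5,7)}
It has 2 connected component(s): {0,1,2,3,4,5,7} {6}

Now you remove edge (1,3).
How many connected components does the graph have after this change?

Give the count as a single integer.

Initial component count: 2
Remove (1,3): not a bridge. Count unchanged: 2.
  After removal, components: {0,1,2,3,4,5,7} {6}
New component count: 2

Answer: 2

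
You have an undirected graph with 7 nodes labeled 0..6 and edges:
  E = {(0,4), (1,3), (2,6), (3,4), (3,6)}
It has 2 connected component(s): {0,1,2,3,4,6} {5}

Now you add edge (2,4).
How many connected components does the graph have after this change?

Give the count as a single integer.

Initial component count: 2
Add (2,4): endpoints already in same component. Count unchanged: 2.
New component count: 2

Answer: 2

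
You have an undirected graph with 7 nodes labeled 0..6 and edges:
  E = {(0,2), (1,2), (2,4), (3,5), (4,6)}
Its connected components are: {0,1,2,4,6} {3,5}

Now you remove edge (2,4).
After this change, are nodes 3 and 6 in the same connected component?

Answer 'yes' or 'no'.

Initial components: {0,1,2,4,6} {3,5}
Removing edge (2,4): it was a bridge — component count 2 -> 3.
New components: {0,1,2} {3,5} {4,6}
Are 3 and 6 in the same component? no

Answer: no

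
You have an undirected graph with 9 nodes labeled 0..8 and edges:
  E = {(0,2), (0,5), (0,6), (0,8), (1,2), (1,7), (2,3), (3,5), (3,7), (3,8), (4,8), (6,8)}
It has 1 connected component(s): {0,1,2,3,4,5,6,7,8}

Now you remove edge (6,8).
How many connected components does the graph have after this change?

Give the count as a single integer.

Initial component count: 1
Remove (6,8): not a bridge. Count unchanged: 1.
  After removal, components: {0,1,2,3,4,5,6,7,8}
New component count: 1

Answer: 1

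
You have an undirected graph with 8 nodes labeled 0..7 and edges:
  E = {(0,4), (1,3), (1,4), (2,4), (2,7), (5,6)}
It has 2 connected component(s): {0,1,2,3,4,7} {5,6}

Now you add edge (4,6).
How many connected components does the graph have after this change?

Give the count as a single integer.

Initial component count: 2
Add (4,6): merges two components. Count decreases: 2 -> 1.
New component count: 1

Answer: 1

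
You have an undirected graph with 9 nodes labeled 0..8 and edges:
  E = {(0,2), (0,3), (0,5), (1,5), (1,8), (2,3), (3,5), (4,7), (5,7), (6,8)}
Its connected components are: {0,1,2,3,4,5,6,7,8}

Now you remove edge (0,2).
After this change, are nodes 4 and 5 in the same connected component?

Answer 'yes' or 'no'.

Initial components: {0,1,2,3,4,5,6,7,8}
Removing edge (0,2): not a bridge — component count unchanged at 1.
New components: {0,1,2,3,4,5,6,7,8}
Are 4 and 5 in the same component? yes

Answer: yes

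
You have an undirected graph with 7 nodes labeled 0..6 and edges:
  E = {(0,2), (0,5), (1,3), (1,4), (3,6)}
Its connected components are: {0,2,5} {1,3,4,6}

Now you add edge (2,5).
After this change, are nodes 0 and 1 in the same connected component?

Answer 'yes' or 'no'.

Initial components: {0,2,5} {1,3,4,6}
Adding edge (2,5): both already in same component {0,2,5}. No change.
New components: {0,2,5} {1,3,4,6}
Are 0 and 1 in the same component? no

Answer: no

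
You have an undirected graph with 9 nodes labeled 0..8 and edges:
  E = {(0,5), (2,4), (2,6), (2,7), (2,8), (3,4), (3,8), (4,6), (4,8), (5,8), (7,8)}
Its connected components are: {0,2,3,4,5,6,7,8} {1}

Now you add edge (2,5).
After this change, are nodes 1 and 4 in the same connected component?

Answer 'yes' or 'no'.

Answer: no

Derivation:
Initial components: {0,2,3,4,5,6,7,8} {1}
Adding edge (2,5): both already in same component {0,2,3,4,5,6,7,8}. No change.
New components: {0,2,3,4,5,6,7,8} {1}
Are 1 and 4 in the same component? no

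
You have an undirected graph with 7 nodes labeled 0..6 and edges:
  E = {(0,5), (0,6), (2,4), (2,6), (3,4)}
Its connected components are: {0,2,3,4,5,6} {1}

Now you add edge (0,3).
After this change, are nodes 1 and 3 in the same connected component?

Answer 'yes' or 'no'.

Initial components: {0,2,3,4,5,6} {1}
Adding edge (0,3): both already in same component {0,2,3,4,5,6}. No change.
New components: {0,2,3,4,5,6} {1}
Are 1 and 3 in the same component? no

Answer: no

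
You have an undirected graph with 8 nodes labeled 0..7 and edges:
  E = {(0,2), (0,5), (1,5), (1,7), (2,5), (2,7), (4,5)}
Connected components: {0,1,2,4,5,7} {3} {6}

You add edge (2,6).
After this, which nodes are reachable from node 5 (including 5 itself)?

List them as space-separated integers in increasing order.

Before: nodes reachable from 5: {0,1,2,4,5,7}
Adding (2,6): merges 5's component with another. Reachability grows.
After: nodes reachable from 5: {0,1,2,4,5,6,7}

Answer: 0 1 2 4 5 6 7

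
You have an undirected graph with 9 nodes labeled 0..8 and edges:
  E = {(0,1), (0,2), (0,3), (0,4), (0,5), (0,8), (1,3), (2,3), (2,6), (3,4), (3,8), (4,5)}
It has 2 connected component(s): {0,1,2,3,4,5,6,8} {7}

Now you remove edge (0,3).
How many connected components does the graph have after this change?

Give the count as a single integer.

Answer: 2

Derivation:
Initial component count: 2
Remove (0,3): not a bridge. Count unchanged: 2.
  After removal, components: {0,1,2,3,4,5,6,8} {7}
New component count: 2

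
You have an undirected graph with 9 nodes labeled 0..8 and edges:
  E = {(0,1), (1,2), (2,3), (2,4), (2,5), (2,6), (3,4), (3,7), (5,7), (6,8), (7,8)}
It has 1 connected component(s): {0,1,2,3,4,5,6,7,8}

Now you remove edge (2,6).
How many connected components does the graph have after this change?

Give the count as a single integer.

Answer: 1

Derivation:
Initial component count: 1
Remove (2,6): not a bridge. Count unchanged: 1.
  After removal, components: {0,1,2,3,4,5,6,7,8}
New component count: 1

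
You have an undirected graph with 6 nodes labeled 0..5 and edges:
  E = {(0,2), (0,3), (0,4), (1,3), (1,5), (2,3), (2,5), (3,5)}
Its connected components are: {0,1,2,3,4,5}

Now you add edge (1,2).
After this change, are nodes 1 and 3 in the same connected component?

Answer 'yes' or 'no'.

Initial components: {0,1,2,3,4,5}
Adding edge (1,2): both already in same component {0,1,2,3,4,5}. No change.
New components: {0,1,2,3,4,5}
Are 1 and 3 in the same component? yes

Answer: yes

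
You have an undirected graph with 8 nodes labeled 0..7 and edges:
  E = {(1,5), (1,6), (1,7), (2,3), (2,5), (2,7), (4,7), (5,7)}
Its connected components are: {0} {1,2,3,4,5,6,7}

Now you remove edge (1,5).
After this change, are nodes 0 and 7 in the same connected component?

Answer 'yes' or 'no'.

Initial components: {0} {1,2,3,4,5,6,7}
Removing edge (1,5): not a bridge — component count unchanged at 2.
New components: {0} {1,2,3,4,5,6,7}
Are 0 and 7 in the same component? no

Answer: no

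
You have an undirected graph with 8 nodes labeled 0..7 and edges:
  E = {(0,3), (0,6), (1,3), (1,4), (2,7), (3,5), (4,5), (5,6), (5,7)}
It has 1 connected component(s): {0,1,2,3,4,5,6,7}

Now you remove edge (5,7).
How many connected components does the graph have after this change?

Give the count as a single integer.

Answer: 2

Derivation:
Initial component count: 1
Remove (5,7): it was a bridge. Count increases: 1 -> 2.
  After removal, components: {0,1,3,4,5,6} {2,7}
New component count: 2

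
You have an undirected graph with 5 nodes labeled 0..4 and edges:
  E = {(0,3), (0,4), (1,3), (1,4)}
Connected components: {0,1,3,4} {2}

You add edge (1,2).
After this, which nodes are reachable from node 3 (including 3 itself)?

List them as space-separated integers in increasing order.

Answer: 0 1 2 3 4

Derivation:
Before: nodes reachable from 3: {0,1,3,4}
Adding (1,2): merges 3's component with another. Reachability grows.
After: nodes reachable from 3: {0,1,2,3,4}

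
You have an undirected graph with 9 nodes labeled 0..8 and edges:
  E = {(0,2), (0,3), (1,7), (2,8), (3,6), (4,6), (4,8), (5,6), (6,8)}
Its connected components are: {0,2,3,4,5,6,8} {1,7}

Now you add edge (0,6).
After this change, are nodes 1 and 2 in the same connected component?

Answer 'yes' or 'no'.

Answer: no

Derivation:
Initial components: {0,2,3,4,5,6,8} {1,7}
Adding edge (0,6): both already in same component {0,2,3,4,5,6,8}. No change.
New components: {0,2,3,4,5,6,8} {1,7}
Are 1 and 2 in the same component? no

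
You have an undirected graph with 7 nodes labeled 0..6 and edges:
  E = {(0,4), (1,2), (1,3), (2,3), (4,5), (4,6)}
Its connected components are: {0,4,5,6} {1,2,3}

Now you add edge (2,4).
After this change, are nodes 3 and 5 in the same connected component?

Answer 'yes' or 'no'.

Initial components: {0,4,5,6} {1,2,3}
Adding edge (2,4): merges {1,2,3} and {0,4,5,6}.
New components: {0,1,2,3,4,5,6}
Are 3 and 5 in the same component? yes

Answer: yes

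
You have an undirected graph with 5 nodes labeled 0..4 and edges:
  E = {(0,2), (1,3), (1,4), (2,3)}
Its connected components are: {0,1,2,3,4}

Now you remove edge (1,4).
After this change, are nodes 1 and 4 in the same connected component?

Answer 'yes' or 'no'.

Answer: no

Derivation:
Initial components: {0,1,2,3,4}
Removing edge (1,4): it was a bridge — component count 1 -> 2.
New components: {0,1,2,3} {4}
Are 1 and 4 in the same component? no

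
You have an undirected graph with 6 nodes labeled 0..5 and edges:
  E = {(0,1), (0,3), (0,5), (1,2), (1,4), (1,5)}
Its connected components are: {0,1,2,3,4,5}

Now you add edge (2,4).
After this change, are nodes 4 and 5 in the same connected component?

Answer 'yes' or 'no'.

Answer: yes

Derivation:
Initial components: {0,1,2,3,4,5}
Adding edge (2,4): both already in same component {0,1,2,3,4,5}. No change.
New components: {0,1,2,3,4,5}
Are 4 and 5 in the same component? yes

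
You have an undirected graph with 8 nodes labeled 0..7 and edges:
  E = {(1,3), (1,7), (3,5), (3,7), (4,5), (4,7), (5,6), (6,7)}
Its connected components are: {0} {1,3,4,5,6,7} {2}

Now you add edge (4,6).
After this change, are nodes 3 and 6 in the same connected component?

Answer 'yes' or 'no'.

Answer: yes

Derivation:
Initial components: {0} {1,3,4,5,6,7} {2}
Adding edge (4,6): both already in same component {1,3,4,5,6,7}. No change.
New components: {0} {1,3,4,5,6,7} {2}
Are 3 and 6 in the same component? yes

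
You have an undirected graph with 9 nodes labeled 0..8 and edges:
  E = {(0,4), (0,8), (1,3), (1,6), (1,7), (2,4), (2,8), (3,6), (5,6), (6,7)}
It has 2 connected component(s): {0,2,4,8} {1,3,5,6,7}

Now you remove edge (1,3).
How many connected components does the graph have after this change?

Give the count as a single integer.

Answer: 2

Derivation:
Initial component count: 2
Remove (1,3): not a bridge. Count unchanged: 2.
  After removal, components: {0,2,4,8} {1,3,5,6,7}
New component count: 2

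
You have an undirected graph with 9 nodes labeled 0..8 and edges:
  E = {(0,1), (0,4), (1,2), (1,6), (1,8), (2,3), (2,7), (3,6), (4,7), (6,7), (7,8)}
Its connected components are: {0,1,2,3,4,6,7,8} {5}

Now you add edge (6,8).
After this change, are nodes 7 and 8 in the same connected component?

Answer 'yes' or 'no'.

Initial components: {0,1,2,3,4,6,7,8} {5}
Adding edge (6,8): both already in same component {0,1,2,3,4,6,7,8}. No change.
New components: {0,1,2,3,4,6,7,8} {5}
Are 7 and 8 in the same component? yes

Answer: yes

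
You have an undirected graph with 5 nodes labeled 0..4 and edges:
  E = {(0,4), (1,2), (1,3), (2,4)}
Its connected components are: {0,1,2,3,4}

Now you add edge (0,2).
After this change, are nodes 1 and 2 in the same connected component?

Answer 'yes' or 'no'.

Initial components: {0,1,2,3,4}
Adding edge (0,2): both already in same component {0,1,2,3,4}. No change.
New components: {0,1,2,3,4}
Are 1 and 2 in the same component? yes

Answer: yes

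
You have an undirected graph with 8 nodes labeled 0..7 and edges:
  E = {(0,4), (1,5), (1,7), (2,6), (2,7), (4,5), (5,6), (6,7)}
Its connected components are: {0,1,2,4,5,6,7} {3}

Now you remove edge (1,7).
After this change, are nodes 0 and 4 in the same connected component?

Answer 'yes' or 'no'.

Initial components: {0,1,2,4,5,6,7} {3}
Removing edge (1,7): not a bridge — component count unchanged at 2.
New components: {0,1,2,4,5,6,7} {3}
Are 0 and 4 in the same component? yes

Answer: yes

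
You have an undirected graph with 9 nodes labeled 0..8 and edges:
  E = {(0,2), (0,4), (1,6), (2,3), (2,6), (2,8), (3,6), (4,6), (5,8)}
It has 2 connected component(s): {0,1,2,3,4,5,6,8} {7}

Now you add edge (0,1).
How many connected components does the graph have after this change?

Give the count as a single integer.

Answer: 2

Derivation:
Initial component count: 2
Add (0,1): endpoints already in same component. Count unchanged: 2.
New component count: 2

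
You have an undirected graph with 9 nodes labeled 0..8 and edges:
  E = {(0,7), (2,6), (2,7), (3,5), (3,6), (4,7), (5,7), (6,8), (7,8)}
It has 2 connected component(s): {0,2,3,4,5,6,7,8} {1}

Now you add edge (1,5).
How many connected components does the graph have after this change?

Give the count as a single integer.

Initial component count: 2
Add (1,5): merges two components. Count decreases: 2 -> 1.
New component count: 1

Answer: 1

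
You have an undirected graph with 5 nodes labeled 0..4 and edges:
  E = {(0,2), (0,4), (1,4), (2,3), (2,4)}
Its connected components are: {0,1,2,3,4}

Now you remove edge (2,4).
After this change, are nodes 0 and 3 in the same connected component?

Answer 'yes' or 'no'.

Initial components: {0,1,2,3,4}
Removing edge (2,4): not a bridge — component count unchanged at 1.
New components: {0,1,2,3,4}
Are 0 and 3 in the same component? yes

Answer: yes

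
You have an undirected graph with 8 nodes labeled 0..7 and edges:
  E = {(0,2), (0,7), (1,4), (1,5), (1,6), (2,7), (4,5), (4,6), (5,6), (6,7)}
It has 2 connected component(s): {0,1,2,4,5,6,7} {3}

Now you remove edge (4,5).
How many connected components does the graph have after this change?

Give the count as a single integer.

Initial component count: 2
Remove (4,5): not a bridge. Count unchanged: 2.
  After removal, components: {0,1,2,4,5,6,7} {3}
New component count: 2

Answer: 2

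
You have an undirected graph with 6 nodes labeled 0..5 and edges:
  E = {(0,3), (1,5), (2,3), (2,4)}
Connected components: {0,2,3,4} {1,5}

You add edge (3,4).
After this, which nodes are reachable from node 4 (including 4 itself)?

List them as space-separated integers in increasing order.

Answer: 0 2 3 4

Derivation:
Before: nodes reachable from 4: {0,2,3,4}
Adding (3,4): both endpoints already in same component. Reachability from 4 unchanged.
After: nodes reachable from 4: {0,2,3,4}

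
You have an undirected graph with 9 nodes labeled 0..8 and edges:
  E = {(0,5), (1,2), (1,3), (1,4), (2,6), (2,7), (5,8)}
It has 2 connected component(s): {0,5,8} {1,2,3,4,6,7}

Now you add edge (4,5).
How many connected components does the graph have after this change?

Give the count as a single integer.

Initial component count: 2
Add (4,5): merges two components. Count decreases: 2 -> 1.
New component count: 1

Answer: 1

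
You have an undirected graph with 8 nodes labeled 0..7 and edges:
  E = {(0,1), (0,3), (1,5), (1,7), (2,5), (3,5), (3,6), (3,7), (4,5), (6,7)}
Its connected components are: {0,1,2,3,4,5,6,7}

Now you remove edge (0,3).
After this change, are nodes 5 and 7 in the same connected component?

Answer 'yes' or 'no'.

Initial components: {0,1,2,3,4,5,6,7}
Removing edge (0,3): not a bridge — component count unchanged at 1.
New components: {0,1,2,3,4,5,6,7}
Are 5 and 7 in the same component? yes

Answer: yes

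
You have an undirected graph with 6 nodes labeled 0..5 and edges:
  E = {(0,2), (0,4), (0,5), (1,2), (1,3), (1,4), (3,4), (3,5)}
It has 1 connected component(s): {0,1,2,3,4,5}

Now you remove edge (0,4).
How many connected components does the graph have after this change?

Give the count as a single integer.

Answer: 1

Derivation:
Initial component count: 1
Remove (0,4): not a bridge. Count unchanged: 1.
  After removal, components: {0,1,2,3,4,5}
New component count: 1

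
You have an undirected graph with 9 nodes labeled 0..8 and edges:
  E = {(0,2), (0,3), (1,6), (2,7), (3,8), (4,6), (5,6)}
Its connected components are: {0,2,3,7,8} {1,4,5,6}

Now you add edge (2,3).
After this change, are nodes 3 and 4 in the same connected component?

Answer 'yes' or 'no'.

Initial components: {0,2,3,7,8} {1,4,5,6}
Adding edge (2,3): both already in same component {0,2,3,7,8}. No change.
New components: {0,2,3,7,8} {1,4,5,6}
Are 3 and 4 in the same component? no

Answer: no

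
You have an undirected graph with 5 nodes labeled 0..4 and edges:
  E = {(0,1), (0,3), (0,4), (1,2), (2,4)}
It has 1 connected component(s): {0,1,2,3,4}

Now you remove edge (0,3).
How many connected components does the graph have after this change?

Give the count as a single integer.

Answer: 2

Derivation:
Initial component count: 1
Remove (0,3): it was a bridge. Count increases: 1 -> 2.
  After removal, components: {0,1,2,4} {3}
New component count: 2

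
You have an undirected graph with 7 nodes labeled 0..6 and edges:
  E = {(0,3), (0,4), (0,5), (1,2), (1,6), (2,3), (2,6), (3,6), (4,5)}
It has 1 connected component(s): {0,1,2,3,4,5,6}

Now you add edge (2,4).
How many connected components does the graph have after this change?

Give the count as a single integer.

Answer: 1

Derivation:
Initial component count: 1
Add (2,4): endpoints already in same component. Count unchanged: 1.
New component count: 1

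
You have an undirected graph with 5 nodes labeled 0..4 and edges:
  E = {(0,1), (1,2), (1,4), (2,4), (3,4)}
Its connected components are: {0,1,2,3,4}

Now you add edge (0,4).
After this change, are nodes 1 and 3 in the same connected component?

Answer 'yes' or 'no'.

Initial components: {0,1,2,3,4}
Adding edge (0,4): both already in same component {0,1,2,3,4}. No change.
New components: {0,1,2,3,4}
Are 1 and 3 in the same component? yes

Answer: yes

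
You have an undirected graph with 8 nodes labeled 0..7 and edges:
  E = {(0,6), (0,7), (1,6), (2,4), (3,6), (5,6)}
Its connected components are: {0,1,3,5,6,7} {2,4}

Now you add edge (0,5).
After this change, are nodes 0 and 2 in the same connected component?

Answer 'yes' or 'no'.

Answer: no

Derivation:
Initial components: {0,1,3,5,6,7} {2,4}
Adding edge (0,5): both already in same component {0,1,3,5,6,7}. No change.
New components: {0,1,3,5,6,7} {2,4}
Are 0 and 2 in the same component? no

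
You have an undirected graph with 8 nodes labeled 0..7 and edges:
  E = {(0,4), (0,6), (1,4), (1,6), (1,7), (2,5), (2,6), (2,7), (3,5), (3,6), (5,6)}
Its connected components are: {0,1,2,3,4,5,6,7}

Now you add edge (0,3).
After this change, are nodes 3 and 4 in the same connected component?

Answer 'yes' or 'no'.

Answer: yes

Derivation:
Initial components: {0,1,2,3,4,5,6,7}
Adding edge (0,3): both already in same component {0,1,2,3,4,5,6,7}. No change.
New components: {0,1,2,3,4,5,6,7}
Are 3 and 4 in the same component? yes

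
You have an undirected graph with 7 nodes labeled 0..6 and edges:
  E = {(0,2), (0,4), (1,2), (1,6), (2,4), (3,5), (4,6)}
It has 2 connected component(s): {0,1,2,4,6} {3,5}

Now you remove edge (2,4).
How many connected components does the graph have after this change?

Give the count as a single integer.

Initial component count: 2
Remove (2,4): not a bridge. Count unchanged: 2.
  After removal, components: {0,1,2,4,6} {3,5}
New component count: 2

Answer: 2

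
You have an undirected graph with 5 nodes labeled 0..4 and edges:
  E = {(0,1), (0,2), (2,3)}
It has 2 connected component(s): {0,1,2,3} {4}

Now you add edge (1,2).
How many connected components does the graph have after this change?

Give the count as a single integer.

Initial component count: 2
Add (1,2): endpoints already in same component. Count unchanged: 2.
New component count: 2

Answer: 2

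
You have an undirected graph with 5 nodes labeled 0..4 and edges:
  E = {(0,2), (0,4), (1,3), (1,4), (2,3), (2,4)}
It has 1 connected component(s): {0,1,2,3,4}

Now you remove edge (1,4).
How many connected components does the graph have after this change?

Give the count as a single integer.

Initial component count: 1
Remove (1,4): not a bridge. Count unchanged: 1.
  After removal, components: {0,1,2,3,4}
New component count: 1

Answer: 1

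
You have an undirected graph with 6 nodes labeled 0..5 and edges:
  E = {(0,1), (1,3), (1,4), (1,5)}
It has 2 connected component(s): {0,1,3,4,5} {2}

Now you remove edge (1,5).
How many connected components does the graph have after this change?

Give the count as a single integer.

Initial component count: 2
Remove (1,5): it was a bridge. Count increases: 2 -> 3.
  After removal, components: {0,1,3,4} {2} {5}
New component count: 3

Answer: 3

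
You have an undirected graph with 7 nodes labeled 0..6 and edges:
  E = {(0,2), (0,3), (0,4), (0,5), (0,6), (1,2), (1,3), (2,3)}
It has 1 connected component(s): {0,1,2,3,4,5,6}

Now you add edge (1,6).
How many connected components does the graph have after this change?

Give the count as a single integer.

Initial component count: 1
Add (1,6): endpoints already in same component. Count unchanged: 1.
New component count: 1

Answer: 1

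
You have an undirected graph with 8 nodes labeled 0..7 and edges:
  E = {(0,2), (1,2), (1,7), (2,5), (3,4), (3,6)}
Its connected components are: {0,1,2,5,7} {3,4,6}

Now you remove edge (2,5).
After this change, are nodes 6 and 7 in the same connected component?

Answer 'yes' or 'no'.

Answer: no

Derivation:
Initial components: {0,1,2,5,7} {3,4,6}
Removing edge (2,5): it was a bridge — component count 2 -> 3.
New components: {0,1,2,7} {3,4,6} {5}
Are 6 and 7 in the same component? no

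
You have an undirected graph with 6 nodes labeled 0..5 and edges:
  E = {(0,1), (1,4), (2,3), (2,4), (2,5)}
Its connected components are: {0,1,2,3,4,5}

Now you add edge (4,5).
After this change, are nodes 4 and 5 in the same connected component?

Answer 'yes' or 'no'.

Initial components: {0,1,2,3,4,5}
Adding edge (4,5): both already in same component {0,1,2,3,4,5}. No change.
New components: {0,1,2,3,4,5}
Are 4 and 5 in the same component? yes

Answer: yes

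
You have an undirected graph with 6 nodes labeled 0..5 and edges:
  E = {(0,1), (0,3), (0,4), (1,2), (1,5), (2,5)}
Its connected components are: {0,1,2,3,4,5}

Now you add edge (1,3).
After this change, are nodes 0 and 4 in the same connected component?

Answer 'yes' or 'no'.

Initial components: {0,1,2,3,4,5}
Adding edge (1,3): both already in same component {0,1,2,3,4,5}. No change.
New components: {0,1,2,3,4,5}
Are 0 and 4 in the same component? yes

Answer: yes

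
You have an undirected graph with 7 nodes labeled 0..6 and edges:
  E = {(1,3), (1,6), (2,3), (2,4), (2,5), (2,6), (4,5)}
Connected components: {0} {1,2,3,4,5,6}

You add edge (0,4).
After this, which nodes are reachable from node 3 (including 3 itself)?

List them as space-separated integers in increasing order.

Answer: 0 1 2 3 4 5 6

Derivation:
Before: nodes reachable from 3: {1,2,3,4,5,6}
Adding (0,4): merges 3's component with another. Reachability grows.
After: nodes reachable from 3: {0,1,2,3,4,5,6}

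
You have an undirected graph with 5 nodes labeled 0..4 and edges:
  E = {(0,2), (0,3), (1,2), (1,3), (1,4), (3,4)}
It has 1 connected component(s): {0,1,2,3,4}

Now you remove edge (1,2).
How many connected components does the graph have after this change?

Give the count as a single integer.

Initial component count: 1
Remove (1,2): not a bridge. Count unchanged: 1.
  After removal, components: {0,1,2,3,4}
New component count: 1

Answer: 1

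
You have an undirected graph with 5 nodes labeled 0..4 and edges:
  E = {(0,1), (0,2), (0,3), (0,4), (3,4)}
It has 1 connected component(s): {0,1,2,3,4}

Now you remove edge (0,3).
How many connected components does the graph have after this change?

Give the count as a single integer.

Answer: 1

Derivation:
Initial component count: 1
Remove (0,3): not a bridge. Count unchanged: 1.
  After removal, components: {0,1,2,3,4}
New component count: 1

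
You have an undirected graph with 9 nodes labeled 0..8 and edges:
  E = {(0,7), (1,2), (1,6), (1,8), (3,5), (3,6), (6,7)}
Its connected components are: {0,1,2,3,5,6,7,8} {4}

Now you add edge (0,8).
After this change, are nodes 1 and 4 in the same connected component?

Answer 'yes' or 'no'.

Answer: no

Derivation:
Initial components: {0,1,2,3,5,6,7,8} {4}
Adding edge (0,8): both already in same component {0,1,2,3,5,6,7,8}. No change.
New components: {0,1,2,3,5,6,7,8} {4}
Are 1 and 4 in the same component? no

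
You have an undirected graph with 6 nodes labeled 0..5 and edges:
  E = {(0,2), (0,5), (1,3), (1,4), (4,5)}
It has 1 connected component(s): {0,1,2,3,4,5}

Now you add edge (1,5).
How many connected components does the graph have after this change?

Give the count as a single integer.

Answer: 1

Derivation:
Initial component count: 1
Add (1,5): endpoints already in same component. Count unchanged: 1.
New component count: 1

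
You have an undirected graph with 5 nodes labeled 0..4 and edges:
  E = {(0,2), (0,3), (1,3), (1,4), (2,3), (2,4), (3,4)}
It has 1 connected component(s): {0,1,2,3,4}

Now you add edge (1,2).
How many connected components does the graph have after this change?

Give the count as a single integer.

Initial component count: 1
Add (1,2): endpoints already in same component. Count unchanged: 1.
New component count: 1

Answer: 1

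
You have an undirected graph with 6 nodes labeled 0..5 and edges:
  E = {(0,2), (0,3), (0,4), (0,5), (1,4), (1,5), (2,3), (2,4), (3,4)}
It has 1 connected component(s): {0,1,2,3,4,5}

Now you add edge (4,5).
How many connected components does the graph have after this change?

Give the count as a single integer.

Answer: 1

Derivation:
Initial component count: 1
Add (4,5): endpoints already in same component. Count unchanged: 1.
New component count: 1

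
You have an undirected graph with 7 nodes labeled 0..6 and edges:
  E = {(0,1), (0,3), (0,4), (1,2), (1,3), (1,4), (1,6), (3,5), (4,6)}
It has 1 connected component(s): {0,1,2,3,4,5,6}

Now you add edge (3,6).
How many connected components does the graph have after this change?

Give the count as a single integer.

Initial component count: 1
Add (3,6): endpoints already in same component. Count unchanged: 1.
New component count: 1

Answer: 1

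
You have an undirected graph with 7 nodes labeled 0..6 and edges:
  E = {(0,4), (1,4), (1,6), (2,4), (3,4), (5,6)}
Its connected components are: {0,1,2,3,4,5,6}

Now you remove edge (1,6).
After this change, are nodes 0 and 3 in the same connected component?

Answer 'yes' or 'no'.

Answer: yes

Derivation:
Initial components: {0,1,2,3,4,5,6}
Removing edge (1,6): it was a bridge — component count 1 -> 2.
New components: {0,1,2,3,4} {5,6}
Are 0 and 3 in the same component? yes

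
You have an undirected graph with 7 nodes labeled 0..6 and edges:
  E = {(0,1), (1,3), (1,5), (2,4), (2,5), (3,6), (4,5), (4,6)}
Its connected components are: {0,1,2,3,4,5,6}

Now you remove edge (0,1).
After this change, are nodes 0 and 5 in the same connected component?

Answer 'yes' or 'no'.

Initial components: {0,1,2,3,4,5,6}
Removing edge (0,1): it was a bridge — component count 1 -> 2.
New components: {0} {1,2,3,4,5,6}
Are 0 and 5 in the same component? no

Answer: no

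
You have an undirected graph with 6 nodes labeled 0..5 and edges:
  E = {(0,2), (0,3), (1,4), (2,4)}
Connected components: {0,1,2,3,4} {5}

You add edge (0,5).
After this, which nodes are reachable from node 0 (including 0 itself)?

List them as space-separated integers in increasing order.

Answer: 0 1 2 3 4 5

Derivation:
Before: nodes reachable from 0: {0,1,2,3,4}
Adding (0,5): merges 0's component with another. Reachability grows.
After: nodes reachable from 0: {0,1,2,3,4,5}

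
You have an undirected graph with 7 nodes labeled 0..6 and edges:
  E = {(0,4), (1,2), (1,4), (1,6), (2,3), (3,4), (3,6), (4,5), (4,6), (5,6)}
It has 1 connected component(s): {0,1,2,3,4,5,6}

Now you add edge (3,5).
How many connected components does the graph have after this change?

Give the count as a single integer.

Answer: 1

Derivation:
Initial component count: 1
Add (3,5): endpoints already in same component. Count unchanged: 1.
New component count: 1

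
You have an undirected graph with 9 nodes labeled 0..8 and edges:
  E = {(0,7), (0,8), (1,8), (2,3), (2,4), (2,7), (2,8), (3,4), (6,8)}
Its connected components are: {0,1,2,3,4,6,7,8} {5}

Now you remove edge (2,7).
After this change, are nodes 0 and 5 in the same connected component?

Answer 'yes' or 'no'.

Answer: no

Derivation:
Initial components: {0,1,2,3,4,6,7,8} {5}
Removing edge (2,7): not a bridge — component count unchanged at 2.
New components: {0,1,2,3,4,6,7,8} {5}
Are 0 and 5 in the same component? no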